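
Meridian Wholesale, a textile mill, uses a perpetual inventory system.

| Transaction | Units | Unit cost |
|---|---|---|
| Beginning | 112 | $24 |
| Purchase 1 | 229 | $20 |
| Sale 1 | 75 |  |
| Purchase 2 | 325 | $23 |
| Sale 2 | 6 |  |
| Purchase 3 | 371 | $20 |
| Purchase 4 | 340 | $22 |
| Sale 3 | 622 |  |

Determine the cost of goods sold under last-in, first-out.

Sale 1 (75) [LIFO — newest first]: 75 @ $20 = $1,500
Sale 2 (6) [LIFO — newest first]: 6 @ $23 = $138
Sale 3 (622) [LIFO — newest first]: 340 @ $22 + 282 @ $20 = $13,120
Total COGS = $1,500 + $138 + $13,120 = $14,758
Ending inventory: 112 @ $24 + 154 @ $20 + 319 @ $23 + 89 @ $20 = $14,885

COGS = $14,758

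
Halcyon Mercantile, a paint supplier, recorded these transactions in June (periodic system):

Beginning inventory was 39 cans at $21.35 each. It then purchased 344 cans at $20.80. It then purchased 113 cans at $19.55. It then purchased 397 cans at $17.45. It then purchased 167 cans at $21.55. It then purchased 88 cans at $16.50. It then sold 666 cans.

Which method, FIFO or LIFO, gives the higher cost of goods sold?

FIFO

FIFO COGS: 39 @ $21.35 + 344 @ $20.80 + 113 @ $19.55 + 170 @ $17.45 = $13,163.50
LIFO COGS: 88 @ $16.50 + 167 @ $21.55 + 397 @ $17.45 + 14 @ $19.55 = $12,252.20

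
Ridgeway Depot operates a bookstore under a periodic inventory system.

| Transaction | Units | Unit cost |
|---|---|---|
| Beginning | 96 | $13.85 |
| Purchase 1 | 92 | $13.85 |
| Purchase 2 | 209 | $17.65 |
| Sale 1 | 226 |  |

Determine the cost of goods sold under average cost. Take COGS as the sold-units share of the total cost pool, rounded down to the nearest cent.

Sale 1, sell 226: 226/397 × $6,292.65 → $3,582.21
Ending inventory (cost pool remaining) = $2,710.44

COGS = $3,582.21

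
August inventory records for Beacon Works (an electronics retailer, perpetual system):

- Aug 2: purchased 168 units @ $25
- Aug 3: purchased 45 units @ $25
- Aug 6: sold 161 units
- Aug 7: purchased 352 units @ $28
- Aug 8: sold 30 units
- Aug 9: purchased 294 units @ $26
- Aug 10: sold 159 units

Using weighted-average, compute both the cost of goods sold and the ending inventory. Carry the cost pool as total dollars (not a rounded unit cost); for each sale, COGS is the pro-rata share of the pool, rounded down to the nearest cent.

After Aug 2: 168 on hand, pool $4,200.00 (≈ $25.0000 each)
After Aug 3: 213 on hand, pool $5,325.00 (≈ $25.0000 each)
Aug 6, sell 161: 161/213 × $5,325.00 → $4,025.00
After Aug 7: 404 on hand, pool $11,156.00 (≈ $27.6139 each)
Aug 8, sell 30: 30/404 × $11,156.00 → $828.41
After Aug 9: 668 on hand, pool $17,971.59 (≈ $26.9036 each)
Aug 10, sell 159: 159/668 × $17,971.59 → $4,277.66
Total COGS = $4,025.00 + $828.41 + $4,277.66 = $9,131.07
Ending inventory (cost pool remaining) = $13,693.93

COGS = $9,131.07; ending inventory = $13,693.93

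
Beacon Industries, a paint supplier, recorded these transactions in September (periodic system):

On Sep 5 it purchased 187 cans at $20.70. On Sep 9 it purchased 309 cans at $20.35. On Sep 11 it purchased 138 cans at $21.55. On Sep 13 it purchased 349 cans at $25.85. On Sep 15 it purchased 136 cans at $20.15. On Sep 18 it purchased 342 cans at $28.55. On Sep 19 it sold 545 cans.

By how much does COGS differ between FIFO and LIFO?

$3,021.45

FIFO COGS: 187 @ $20.70 + 309 @ $20.35 + 49 @ $21.55 = $11,215.00
LIFO COGS: 342 @ $28.55 + 136 @ $20.15 + 67 @ $25.85 = $14,236.45
Difference = |$11,215.00 − $14,236.45| = $3,021.45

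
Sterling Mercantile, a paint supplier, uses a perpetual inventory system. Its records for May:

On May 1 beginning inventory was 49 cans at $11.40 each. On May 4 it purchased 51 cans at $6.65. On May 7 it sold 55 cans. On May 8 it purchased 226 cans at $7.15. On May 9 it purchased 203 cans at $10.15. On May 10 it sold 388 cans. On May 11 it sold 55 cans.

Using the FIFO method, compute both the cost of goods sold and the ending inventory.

May 7, 55 sold [FIFO — oldest first]: 49 @ $11.40 + 6 @ $6.65 = $598.50
May 10, 388 sold [FIFO — oldest first]: 45 @ $6.65 + 226 @ $7.15 + 117 @ $10.15 = $3,102.70
May 11, 55 sold [FIFO — oldest first]: 55 @ $10.15 = $558.25
Total COGS = $598.50 + $3,102.70 + $558.25 = $4,259.45
Ending inventory: 31 @ $10.15 = $314.65

COGS = $4,259.45; ending inventory = $314.65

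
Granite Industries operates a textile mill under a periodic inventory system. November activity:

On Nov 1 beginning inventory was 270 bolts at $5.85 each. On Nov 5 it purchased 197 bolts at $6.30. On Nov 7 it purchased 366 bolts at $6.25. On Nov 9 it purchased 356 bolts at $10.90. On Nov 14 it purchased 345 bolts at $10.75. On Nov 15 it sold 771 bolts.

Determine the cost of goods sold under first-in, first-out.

COGS = $4,720.60

Nov 15, 771 sold [FIFO — oldest first]: 270 @ $5.85 + 197 @ $6.30 + 304 @ $6.25 = $4,720.60
Ending inventory: 62 @ $6.25 + 356 @ $10.90 + 345 @ $10.75 = $7,976.65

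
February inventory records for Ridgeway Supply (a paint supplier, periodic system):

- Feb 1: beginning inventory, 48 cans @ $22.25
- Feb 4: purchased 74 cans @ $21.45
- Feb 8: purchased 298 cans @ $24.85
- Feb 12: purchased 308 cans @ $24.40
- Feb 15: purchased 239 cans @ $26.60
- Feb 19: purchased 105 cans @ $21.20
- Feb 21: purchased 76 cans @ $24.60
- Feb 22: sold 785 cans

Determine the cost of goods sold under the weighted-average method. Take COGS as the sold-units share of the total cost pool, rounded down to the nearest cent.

COGS = $19,166.03

Feb 22, sell 785: 785/1148 × $28,028.80 → $19,166.03
Ending inventory (cost pool remaining) = $8,862.77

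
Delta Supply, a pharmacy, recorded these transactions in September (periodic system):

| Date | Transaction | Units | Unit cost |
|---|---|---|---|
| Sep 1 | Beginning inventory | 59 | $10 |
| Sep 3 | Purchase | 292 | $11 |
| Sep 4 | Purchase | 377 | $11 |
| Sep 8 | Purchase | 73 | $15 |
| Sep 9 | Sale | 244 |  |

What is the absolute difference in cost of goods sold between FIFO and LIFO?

$351

FIFO COGS: 59 @ $10 + 185 @ $11 = $2,625
LIFO COGS: 73 @ $15 + 171 @ $11 = $2,976
Difference = |$2,625 − $2,976| = $351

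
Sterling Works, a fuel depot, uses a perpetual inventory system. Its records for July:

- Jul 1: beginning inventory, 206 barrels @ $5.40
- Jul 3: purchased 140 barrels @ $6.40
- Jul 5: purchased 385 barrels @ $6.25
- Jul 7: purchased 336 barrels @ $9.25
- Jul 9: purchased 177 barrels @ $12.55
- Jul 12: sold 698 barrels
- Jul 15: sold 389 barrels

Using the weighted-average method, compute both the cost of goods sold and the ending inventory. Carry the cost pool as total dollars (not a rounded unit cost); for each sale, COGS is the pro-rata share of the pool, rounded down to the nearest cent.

COGS = $8,514.25; ending inventory = $1,229.75

After Jul 1: 206 on hand, pool $1,112.40 (≈ $5.4000 each)
After Jul 3: 346 on hand, pool $2,008.40 (≈ $5.8046 each)
After Jul 5: 731 on hand, pool $4,414.65 (≈ $6.0392 each)
After Jul 7: 1067 on hand, pool $7,522.65 (≈ $7.0503 each)
After Jul 9: 1244 on hand, pool $9,744.00 (≈ $7.8328 each)
Jul 12, sell 698: 698/1244 × $9,744.00 → $5,467.29
Jul 15, sell 389: 389/546 × $4,276.71 → $3,046.96
Total COGS = $5,467.29 + $3,046.96 = $8,514.25
Ending inventory (cost pool remaining) = $1,229.75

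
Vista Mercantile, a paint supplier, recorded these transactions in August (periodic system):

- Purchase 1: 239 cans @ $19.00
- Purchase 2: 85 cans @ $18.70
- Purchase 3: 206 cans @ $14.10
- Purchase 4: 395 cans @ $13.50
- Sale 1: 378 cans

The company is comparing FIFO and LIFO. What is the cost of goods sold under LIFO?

FIFO COGS: 239 @ $19.00 + 85 @ $18.70 + 54 @ $14.10 = $6,891.90
LIFO COGS: 378 @ $13.50 = $5,103.00

COGS = $5,103.00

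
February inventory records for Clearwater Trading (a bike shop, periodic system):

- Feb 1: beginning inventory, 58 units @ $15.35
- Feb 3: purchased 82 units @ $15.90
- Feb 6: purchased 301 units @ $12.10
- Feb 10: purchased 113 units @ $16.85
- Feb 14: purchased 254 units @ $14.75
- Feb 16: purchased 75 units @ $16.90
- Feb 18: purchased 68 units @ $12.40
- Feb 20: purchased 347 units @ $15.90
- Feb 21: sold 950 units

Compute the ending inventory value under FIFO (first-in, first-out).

Feb 21, 950 sold [FIFO — oldest first]: 58 @ $15.35 + 82 @ $15.90 + 301 @ $12.10 + 113 @ $16.85 + 254 @ $14.75 + 75 @ $16.90 + 67 @ $12.40 = $13,585.05
Ending inventory: 1 @ $12.40 + 347 @ $15.90 = $5,529.70
Check: goods available $19,114.75 = COGS $13,585.05 + ending $5,529.70

Ending inventory = $5,529.70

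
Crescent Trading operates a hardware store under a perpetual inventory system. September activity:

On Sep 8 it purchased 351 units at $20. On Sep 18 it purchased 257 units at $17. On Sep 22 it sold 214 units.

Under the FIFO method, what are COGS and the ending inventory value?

Sep 22, 214 sold [FIFO — oldest first]: 214 @ $20 = $4,280
Ending inventory: 137 @ $20 + 257 @ $17 = $7,109

COGS = $4,280; ending inventory = $7,109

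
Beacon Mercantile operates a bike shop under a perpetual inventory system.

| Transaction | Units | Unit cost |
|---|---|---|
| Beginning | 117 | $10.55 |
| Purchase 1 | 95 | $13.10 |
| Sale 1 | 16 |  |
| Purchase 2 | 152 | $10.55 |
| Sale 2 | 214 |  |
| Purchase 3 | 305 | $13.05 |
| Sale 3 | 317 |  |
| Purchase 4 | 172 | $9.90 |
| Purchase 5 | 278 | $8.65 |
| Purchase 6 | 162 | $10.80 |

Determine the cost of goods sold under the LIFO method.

COGS = $6,762.85

Sale 1 (16) [LIFO — newest first]: 16 @ $13.10 = $209.60
Sale 2 (214) [LIFO — newest first]: 152 @ $10.55 + 62 @ $13.10 = $2,415.80
Sale 3 (317) [LIFO — newest first]: 305 @ $13.05 + 12 @ $13.10 = $4,137.45
Total COGS = $209.60 + $2,415.80 + $4,137.45 = $6,762.85
Ending inventory: 117 @ $10.55 + 5 @ $13.10 + 172 @ $9.90 + 278 @ $8.65 + 162 @ $10.80 = $7,156.95
Check: goods available $13,919.80 = COGS $6,762.85 + ending $7,156.95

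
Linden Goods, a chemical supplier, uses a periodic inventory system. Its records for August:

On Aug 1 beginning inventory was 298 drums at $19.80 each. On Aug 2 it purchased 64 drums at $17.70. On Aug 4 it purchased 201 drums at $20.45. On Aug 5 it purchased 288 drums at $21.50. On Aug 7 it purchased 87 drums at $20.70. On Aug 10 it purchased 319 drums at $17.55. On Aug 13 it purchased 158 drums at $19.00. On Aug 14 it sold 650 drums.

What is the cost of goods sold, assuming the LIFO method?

COGS = $12,250.35

Aug 14, 650 sold [LIFO — newest first]: 158 @ $19.00 + 319 @ $17.55 + 87 @ $20.70 + 86 @ $21.50 = $12,250.35
Ending inventory: 298 @ $19.80 + 64 @ $17.70 + 201 @ $20.45 + 202 @ $21.50 = $15,486.65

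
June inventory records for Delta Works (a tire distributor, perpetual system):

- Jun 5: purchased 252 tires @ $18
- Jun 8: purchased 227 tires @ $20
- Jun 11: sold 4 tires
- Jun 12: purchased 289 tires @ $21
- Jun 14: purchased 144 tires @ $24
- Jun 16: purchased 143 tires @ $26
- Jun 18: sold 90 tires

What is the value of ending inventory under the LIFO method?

Ending inventory = $19,899

Jun 11, 4 sold [LIFO — newest first]: 4 @ $20 = $80
Jun 18, 90 sold [LIFO — newest first]: 90 @ $26 = $2,340
Total COGS = $80 + $2,340 = $2,420
Ending inventory: 252 @ $18 + 223 @ $20 + 289 @ $21 + 144 @ $24 + 53 @ $26 = $19,899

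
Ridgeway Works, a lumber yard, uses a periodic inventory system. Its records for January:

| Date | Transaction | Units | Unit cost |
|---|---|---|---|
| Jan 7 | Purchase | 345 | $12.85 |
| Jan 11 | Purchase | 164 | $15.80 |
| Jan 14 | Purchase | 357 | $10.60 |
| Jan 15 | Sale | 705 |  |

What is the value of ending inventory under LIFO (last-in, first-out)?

Jan 15, 705 sold [LIFO — newest first]: 357 @ $10.60 + 164 @ $15.80 + 184 @ $12.85 = $8,739.80
Ending inventory: 161 @ $12.85 = $2,068.85

Ending inventory = $2,068.85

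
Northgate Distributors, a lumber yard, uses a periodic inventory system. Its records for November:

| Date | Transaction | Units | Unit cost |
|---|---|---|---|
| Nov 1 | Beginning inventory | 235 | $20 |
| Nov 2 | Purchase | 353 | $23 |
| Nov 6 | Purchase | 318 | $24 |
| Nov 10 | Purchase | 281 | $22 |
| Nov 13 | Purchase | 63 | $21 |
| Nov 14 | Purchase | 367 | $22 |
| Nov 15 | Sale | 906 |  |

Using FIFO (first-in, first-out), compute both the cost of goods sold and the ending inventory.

COGS = $20,451; ending inventory = $15,579

Nov 15, 906 sold [FIFO — oldest first]: 235 @ $20 + 353 @ $23 + 318 @ $24 = $20,451
Ending inventory: 281 @ $22 + 63 @ $21 + 367 @ $22 = $15,579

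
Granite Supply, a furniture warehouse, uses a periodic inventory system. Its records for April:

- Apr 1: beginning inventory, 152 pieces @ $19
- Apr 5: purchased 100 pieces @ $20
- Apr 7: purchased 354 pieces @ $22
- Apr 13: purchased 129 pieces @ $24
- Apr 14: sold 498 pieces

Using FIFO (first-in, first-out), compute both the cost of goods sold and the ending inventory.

COGS = $10,300; ending inventory = $5,472

Apr 14, 498 sold [FIFO — oldest first]: 152 @ $19 + 100 @ $20 + 246 @ $22 = $10,300
Ending inventory: 108 @ $22 + 129 @ $24 = $5,472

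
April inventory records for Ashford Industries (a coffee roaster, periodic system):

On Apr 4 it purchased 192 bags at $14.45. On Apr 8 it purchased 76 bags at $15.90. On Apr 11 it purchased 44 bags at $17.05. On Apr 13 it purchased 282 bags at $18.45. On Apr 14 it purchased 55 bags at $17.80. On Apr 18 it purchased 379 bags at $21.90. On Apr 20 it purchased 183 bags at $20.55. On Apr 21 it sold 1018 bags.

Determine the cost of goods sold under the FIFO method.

Apr 21, 1018 sold [FIFO — oldest first]: 192 @ $14.45 + 76 @ $15.90 + 44 @ $17.05 + 282 @ $18.45 + 55 @ $17.80 + 369 @ $21.90 = $18,996.00
Ending inventory: 10 @ $21.90 + 183 @ $20.55 = $3,979.65
Check: goods available $22,975.65 = COGS $18,996.00 + ending $3,979.65

COGS = $18,996.00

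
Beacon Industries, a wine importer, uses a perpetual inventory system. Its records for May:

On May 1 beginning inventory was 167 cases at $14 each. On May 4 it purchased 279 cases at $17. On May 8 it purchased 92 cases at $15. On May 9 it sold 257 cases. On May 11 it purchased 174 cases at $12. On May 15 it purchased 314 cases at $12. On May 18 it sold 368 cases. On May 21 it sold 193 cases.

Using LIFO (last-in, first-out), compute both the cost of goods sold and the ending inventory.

COGS = $11,282; ending inventory = $3,035

May 9, 257 sold [LIFO — newest first]: 92 @ $15 + 165 @ $17 = $4,185
May 18, 368 sold [LIFO — newest first]: 314 @ $12 + 54 @ $12 = $4,416
May 21, 193 sold [LIFO — newest first]: 120 @ $12 + 73 @ $17 = $2,681
Total COGS = $4,185 + $4,416 + $2,681 = $11,282
Ending inventory: 167 @ $14 + 41 @ $17 = $3,035
Check: goods available $14,317 = COGS $11,282 + ending $3,035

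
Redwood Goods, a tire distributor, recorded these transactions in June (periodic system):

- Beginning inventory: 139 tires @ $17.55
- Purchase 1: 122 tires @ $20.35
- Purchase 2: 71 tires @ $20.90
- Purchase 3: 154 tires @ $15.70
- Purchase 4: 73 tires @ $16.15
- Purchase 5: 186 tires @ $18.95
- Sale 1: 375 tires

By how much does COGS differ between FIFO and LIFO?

$556.30

FIFO COGS: 139 @ $17.55 + 122 @ $20.35 + 71 @ $20.90 + 43 @ $15.70 = $7,081.15
LIFO COGS: 186 @ $18.95 + 73 @ $16.15 + 116 @ $15.70 = $6,524.85
Difference = |$7,081.15 − $6,524.85| = $556.30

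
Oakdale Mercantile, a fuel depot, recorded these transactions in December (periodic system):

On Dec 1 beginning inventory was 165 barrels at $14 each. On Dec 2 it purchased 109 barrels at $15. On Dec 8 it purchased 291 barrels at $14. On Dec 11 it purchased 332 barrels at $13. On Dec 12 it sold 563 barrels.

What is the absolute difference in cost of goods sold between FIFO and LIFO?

$441

FIFO COGS: 165 @ $14 + 109 @ $15 + 289 @ $14 = $7,991
LIFO COGS: 332 @ $13 + 231 @ $14 = $7,550
Difference = |$7,991 − $7,550| = $441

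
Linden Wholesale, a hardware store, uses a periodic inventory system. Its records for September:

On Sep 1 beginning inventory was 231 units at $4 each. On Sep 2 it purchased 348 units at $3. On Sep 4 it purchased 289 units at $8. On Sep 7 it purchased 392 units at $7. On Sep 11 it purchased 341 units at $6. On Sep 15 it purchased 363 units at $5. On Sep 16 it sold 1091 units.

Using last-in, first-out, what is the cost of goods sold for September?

Sep 16, 1091 sold [LIFO — newest first]: 363 @ $5 + 341 @ $6 + 387 @ $7 = $6,570
Ending inventory: 231 @ $4 + 348 @ $3 + 289 @ $8 + 5 @ $7 = $4,315
Check: goods available $10,885 = COGS $6,570 + ending $4,315

COGS = $6,570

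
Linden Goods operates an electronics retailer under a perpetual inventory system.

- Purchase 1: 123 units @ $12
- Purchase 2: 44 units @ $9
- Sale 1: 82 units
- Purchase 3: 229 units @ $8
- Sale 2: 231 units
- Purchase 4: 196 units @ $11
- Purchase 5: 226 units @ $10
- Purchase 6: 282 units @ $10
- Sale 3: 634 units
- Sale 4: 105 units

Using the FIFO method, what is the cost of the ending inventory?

Ending inventory = $480

Sale 1 (82) [FIFO — oldest first]: 82 @ $12 = $984
Sale 2 (231) [FIFO — oldest first]: 41 @ $12 + 44 @ $9 + 146 @ $8 = $2,056
Sale 3 (634) [FIFO — oldest first]: 83 @ $8 + 196 @ $11 + 226 @ $10 + 129 @ $10 = $6,370
Sale 4 (105) [FIFO — oldest first]: 105 @ $10 = $1,050
Total COGS = $984 + $2,056 + $6,370 + $1,050 = $10,460
Ending inventory: 48 @ $10 = $480
Check: goods available $10,940 = COGS $10,460 + ending $480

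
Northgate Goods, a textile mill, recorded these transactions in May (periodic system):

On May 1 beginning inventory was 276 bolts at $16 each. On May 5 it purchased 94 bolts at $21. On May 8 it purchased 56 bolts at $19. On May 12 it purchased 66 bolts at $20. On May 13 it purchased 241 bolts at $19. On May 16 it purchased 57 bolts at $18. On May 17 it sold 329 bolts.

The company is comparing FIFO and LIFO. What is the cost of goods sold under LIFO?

FIFO COGS: 276 @ $16 + 53 @ $21 = $5,529
LIFO COGS: 57 @ $18 + 241 @ $19 + 31 @ $20 = $6,225

COGS = $6,225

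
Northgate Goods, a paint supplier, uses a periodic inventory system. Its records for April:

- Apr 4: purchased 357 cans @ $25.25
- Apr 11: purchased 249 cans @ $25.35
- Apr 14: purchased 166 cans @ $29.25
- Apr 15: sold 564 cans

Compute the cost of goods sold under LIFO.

Apr 15, 564 sold [LIFO — newest first]: 166 @ $29.25 + 249 @ $25.35 + 149 @ $25.25 = $14,929.90
Ending inventory: 208 @ $25.25 = $5,252.00

COGS = $14,929.90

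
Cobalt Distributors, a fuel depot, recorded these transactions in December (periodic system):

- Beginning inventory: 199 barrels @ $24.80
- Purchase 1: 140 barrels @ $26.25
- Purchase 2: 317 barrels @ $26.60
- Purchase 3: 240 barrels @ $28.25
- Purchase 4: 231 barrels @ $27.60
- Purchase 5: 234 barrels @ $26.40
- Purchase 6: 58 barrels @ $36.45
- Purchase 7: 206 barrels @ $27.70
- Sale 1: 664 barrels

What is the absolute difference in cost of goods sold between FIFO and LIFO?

FIFO COGS: 199 @ $24.80 + 140 @ $26.25 + 317 @ $26.60 + 8 @ $28.25 = $17,268.40
LIFO COGS: 206 @ $27.70 + 58 @ $36.45 + 234 @ $26.40 + 166 @ $27.60 = $18,579.50
Difference = |$17,268.40 − $18,579.50| = $1,311.10

$1,311.10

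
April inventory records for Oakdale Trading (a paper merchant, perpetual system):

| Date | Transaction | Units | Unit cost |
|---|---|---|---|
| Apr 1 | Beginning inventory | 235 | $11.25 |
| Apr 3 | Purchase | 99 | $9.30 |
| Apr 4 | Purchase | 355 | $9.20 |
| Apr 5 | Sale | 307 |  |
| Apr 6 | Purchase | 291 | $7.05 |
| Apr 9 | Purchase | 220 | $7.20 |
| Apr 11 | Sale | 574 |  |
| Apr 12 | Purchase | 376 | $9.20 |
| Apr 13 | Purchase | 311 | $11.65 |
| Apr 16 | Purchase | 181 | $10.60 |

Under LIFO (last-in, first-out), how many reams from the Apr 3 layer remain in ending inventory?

84

Apr 5, 307 sold [LIFO — newest first]: 307 @ $9.20 = $2,824.40
Apr 11, 574 sold [LIFO — newest first]: 220 @ $7.20 + 291 @ $7.05 + 48 @ $9.20 + 15 @ $9.30 = $4,216.65
Total COGS = $2,824.40 + $4,216.65 = $7,041.05
Ending inventory: 235 @ $11.25 + 84 @ $9.30 + 376 @ $9.20 + 311 @ $11.65 + 181 @ $10.60 = $12,425.90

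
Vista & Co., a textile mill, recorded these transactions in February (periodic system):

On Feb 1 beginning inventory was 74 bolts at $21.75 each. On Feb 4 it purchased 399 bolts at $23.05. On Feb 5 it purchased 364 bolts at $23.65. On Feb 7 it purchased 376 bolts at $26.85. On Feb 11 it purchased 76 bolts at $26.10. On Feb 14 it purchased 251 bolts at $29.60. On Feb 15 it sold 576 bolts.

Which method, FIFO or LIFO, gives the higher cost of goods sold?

LIFO

FIFO COGS: 74 @ $21.75 + 399 @ $23.05 + 103 @ $23.65 = $13,242.40
LIFO COGS: 251 @ $29.60 + 76 @ $26.10 + 249 @ $26.85 = $16,098.85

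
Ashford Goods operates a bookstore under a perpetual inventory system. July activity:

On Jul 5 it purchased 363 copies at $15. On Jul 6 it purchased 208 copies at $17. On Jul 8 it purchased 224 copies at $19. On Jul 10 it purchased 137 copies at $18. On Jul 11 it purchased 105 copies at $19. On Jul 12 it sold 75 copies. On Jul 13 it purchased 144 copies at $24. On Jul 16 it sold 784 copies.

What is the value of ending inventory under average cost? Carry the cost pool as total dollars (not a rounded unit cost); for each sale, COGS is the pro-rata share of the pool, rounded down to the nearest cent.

After Jul 5: 363 on hand, pool $5,445.00 (≈ $15.0000 each)
After Jul 6: 571 on hand, pool $8,981.00 (≈ $15.7285 each)
After Jul 8: 795 on hand, pool $13,237.00 (≈ $16.6503 each)
After Jul 10: 932 on hand, pool $15,703.00 (≈ $16.8487 each)
After Jul 11: 1037 on hand, pool $17,698.00 (≈ $17.0665 each)
Jul 12, sell 75: 75/1037 × $17,698.00 → $1,279.99
After Jul 13: 1106 on hand, pool $19,874.01 (≈ $17.9693 each)
Jul 16, sell 784: 784/1106 × $19,874.01 → $14,087.90
Total COGS = $1,279.99 + $14,087.90 = $15,367.89
Ending inventory (cost pool remaining) = $5,786.11

Ending inventory = $5,786.11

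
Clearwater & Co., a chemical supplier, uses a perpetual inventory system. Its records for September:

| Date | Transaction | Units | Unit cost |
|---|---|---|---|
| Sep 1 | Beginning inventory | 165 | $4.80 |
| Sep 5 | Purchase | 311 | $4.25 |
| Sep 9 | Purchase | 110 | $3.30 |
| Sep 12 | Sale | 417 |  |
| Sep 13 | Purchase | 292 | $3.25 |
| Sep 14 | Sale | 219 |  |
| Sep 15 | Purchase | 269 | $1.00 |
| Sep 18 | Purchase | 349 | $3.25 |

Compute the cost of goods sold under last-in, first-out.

COGS = $2,379.50

Sep 12, 417 sold [LIFO — newest first]: 110 @ $3.30 + 307 @ $4.25 = $1,667.75
Sep 14, 219 sold [LIFO — newest first]: 219 @ $3.25 = $711.75
Total COGS = $1,667.75 + $711.75 = $2,379.50
Ending inventory: 165 @ $4.80 + 4 @ $4.25 + 73 @ $3.25 + 269 @ $1.00 + 349 @ $3.25 = $2,449.50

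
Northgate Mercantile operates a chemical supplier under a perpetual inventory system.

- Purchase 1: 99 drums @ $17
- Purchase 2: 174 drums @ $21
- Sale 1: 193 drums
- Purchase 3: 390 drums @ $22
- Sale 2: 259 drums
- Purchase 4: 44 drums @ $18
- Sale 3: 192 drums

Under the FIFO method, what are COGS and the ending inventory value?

Sale 1 (193) [FIFO — oldest first]: 99 @ $17 + 94 @ $21 = $3,657
Sale 2 (259) [FIFO — oldest first]: 80 @ $21 + 179 @ $22 = $5,618
Sale 3 (192) [FIFO — oldest first]: 192 @ $22 = $4,224
Total COGS = $3,657 + $5,618 + $4,224 = $13,499
Ending inventory: 19 @ $22 + 44 @ $18 = $1,210

COGS = $13,499; ending inventory = $1,210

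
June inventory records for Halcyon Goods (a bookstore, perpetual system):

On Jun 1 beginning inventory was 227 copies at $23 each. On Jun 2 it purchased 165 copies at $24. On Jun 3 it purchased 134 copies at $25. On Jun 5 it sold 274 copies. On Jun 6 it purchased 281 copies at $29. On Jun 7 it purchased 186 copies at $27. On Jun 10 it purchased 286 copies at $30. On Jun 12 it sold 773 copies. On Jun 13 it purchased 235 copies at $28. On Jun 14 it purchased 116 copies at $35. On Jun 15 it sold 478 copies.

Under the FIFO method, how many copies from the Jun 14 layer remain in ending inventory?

Jun 5, 274 sold [FIFO — oldest first]: 227 @ $23 + 47 @ $24 = $6,349
Jun 12, 773 sold [FIFO — oldest first]: 118 @ $24 + 134 @ $25 + 281 @ $29 + 186 @ $27 + 54 @ $30 = $20,973
Jun 15, 478 sold [FIFO — oldest first]: 232 @ $30 + 235 @ $28 + 11 @ $35 = $13,925
Total COGS = $6,349 + $20,973 + $13,925 = $41,247
Ending inventory: 105 @ $35 = $3,675
Check: goods available $44,922 = COGS $41,247 + ending $3,675

105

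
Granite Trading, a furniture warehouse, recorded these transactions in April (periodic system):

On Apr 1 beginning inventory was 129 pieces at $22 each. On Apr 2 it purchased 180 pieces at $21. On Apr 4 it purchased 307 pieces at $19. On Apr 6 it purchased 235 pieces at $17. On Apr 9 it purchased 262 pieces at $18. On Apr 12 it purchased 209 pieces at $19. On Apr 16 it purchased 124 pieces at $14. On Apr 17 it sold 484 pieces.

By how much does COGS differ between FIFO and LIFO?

$1,518

FIFO COGS: 129 @ $22 + 180 @ $21 + 175 @ $19 = $9,943
LIFO COGS: 124 @ $14 + 209 @ $19 + 151 @ $18 = $8,425
Difference = |$9,943 − $8,425| = $1,518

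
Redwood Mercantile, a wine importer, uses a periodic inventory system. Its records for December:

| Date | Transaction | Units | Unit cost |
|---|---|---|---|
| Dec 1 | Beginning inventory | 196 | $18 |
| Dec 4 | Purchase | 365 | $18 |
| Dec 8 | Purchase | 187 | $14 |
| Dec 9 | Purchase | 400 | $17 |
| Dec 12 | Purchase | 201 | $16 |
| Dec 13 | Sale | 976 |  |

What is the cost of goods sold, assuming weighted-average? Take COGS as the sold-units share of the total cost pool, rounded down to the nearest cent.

COGS = $16,446.57

Dec 13, sell 976: 976/1349 × $22,732.00 → $16,446.57
Ending inventory (cost pool remaining) = $6,285.43
Check: goods available $22,732.00 = COGS $16,446.57 + ending $6,285.43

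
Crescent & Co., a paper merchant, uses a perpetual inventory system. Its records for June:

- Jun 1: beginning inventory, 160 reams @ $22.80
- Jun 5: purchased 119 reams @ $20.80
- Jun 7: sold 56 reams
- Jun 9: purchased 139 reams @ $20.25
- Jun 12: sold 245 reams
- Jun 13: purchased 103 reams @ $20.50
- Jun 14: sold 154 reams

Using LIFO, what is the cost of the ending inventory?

Jun 7, 56 sold [LIFO — newest first]: 56 @ $20.80 = $1,164.80
Jun 12, 245 sold [LIFO — newest first]: 139 @ $20.25 + 63 @ $20.80 + 43 @ $22.80 = $5,105.55
Jun 14, 154 sold [LIFO — newest first]: 103 @ $20.50 + 51 @ $22.80 = $3,274.30
Total COGS = $1,164.80 + $5,105.55 + $3,274.30 = $9,544.65
Ending inventory: 66 @ $22.80 = $1,504.80

Ending inventory = $1,504.80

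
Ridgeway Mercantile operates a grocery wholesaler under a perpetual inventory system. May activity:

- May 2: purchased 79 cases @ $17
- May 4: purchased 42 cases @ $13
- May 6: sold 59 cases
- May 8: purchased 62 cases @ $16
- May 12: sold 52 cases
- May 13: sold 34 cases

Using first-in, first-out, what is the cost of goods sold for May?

May 6, 59 sold [FIFO — oldest first]: 59 @ $17 = $1,003
May 12, 52 sold [FIFO — oldest first]: 20 @ $17 + 32 @ $13 = $756
May 13, 34 sold [FIFO — oldest first]: 10 @ $13 + 24 @ $16 = $514
Total COGS = $1,003 + $756 + $514 = $2,273
Ending inventory: 38 @ $16 = $608
Check: goods available $2,881 = COGS $2,273 + ending $608

COGS = $2,273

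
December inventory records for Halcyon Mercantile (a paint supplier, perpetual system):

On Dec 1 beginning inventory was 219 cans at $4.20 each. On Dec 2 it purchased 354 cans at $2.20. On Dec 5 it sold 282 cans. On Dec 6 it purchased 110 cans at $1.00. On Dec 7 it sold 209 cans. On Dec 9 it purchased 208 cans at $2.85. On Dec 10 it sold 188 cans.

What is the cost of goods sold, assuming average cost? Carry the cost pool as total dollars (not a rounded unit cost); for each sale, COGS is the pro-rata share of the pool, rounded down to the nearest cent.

COGS = $1,840.38

After Dec 1: 219 on hand, pool $919.80 (≈ $4.2000 each)
After Dec 2: 573 on hand, pool $1,698.60 (≈ $2.9644 each)
Dec 5, sell 282: 282/573 × $1,698.60 → $835.96
After Dec 6: 401 on hand, pool $972.64 (≈ $2.4255 each)
Dec 7, sell 209: 209/401 × $972.64 → $506.93
After Dec 9: 400 on hand, pool $1,058.51 (≈ $2.6463 each)
Dec 10, sell 188: 188/400 × $1,058.51 → $497.49
Total COGS = $835.96 + $506.93 + $497.49 = $1,840.38
Ending inventory (cost pool remaining) = $561.02
Check: goods available $2,401.40 = COGS $1,840.38 + ending $561.02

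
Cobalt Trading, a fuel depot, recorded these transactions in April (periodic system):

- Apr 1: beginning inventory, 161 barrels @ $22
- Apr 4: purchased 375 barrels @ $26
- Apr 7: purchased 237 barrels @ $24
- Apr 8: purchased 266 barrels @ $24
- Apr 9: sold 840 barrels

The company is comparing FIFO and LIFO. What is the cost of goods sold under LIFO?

FIFO COGS: 161 @ $22 + 375 @ $26 + 237 @ $24 + 67 @ $24 = $20,588
LIFO COGS: 266 @ $24 + 237 @ $24 + 337 @ $26 = $20,834

COGS = $20,834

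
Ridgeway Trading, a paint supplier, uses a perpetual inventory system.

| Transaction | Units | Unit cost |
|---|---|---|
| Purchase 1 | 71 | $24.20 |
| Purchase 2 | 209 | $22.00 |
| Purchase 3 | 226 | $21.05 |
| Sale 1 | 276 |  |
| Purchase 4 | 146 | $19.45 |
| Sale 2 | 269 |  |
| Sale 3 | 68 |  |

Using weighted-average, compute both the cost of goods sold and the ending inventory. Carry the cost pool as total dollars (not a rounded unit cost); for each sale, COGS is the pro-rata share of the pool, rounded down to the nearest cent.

COGS = $13,096.57; ending inventory = $816.63

After Purchase 1: 71 on hand, pool $1,718.20 (≈ $24.2000 each)
After Purchase 2: 280 on hand, pool $6,316.20 (≈ $22.5579 each)
After Purchase 3: 506 on hand, pool $11,073.50 (≈ $21.8844 each)
Sale 1, sell 276: 276/506 × $11,073.50 → $6,040.09
After Purchase 4: 376 on hand, pool $7,873.11 (≈ $20.9391 each)
Sale 2, sell 269: 269/376 × $7,873.11 → $5,632.62
Sale 3, sell 68: 68/107 × $2,240.49 → $1,423.86
Total COGS = $6,040.09 + $5,632.62 + $1,423.86 = $13,096.57
Ending inventory (cost pool remaining) = $816.63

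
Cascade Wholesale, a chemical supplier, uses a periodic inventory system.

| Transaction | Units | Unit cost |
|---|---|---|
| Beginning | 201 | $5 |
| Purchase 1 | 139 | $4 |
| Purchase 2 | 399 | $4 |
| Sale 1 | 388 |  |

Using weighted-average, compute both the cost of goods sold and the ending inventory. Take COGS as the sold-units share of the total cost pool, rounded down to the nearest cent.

Sale 1, sell 388: 388/739 × $3,157.00 → $1,657.53
Ending inventory (cost pool remaining) = $1,499.47
Check: goods available $3,157.00 = COGS $1,657.53 + ending $1,499.47

COGS = $1,657.53; ending inventory = $1,499.47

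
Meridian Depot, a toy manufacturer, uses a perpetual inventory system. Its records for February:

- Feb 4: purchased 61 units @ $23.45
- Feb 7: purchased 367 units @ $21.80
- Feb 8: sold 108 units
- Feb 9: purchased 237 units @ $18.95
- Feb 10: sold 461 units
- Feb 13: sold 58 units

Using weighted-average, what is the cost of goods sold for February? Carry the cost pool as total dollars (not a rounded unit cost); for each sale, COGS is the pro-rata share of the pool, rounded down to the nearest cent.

COGS = $13,134.74

After Feb 4: 61 on hand, pool $1,430.45 (≈ $23.4500 each)
After Feb 7: 428 on hand, pool $9,431.05 (≈ $22.0352 each)
Feb 8, sell 108: 108/428 × $9,431.05 → $2,379.79
After Feb 9: 557 on hand, pool $11,542.41 (≈ $20.7225 each)
Feb 10, sell 461: 461/557 × $11,542.41 → $9,553.05
Feb 13, sell 58: 58/96 × $1,989.36 → $1,201.90
Total COGS = $2,379.79 + $9,553.05 + $1,201.90 = $13,134.74
Ending inventory (cost pool remaining) = $787.46
Check: goods available $13,922.20 = COGS $13,134.74 + ending $787.46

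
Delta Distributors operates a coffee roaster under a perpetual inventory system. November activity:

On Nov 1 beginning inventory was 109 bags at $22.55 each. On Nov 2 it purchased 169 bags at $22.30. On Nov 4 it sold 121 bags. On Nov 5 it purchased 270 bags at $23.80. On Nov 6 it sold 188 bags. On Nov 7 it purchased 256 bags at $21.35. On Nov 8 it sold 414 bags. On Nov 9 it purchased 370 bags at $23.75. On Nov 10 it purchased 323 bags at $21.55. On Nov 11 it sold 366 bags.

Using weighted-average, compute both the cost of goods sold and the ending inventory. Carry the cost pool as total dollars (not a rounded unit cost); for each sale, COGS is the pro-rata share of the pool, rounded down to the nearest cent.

After Nov 1: 109 on hand, pool $2,457.95 (≈ $22.5500 each)
After Nov 2: 278 on hand, pool $6,226.65 (≈ $22.3980 each)
Nov 4, sell 121: 121/278 × $6,226.65 → $2,710.16
After Nov 5: 427 on hand, pool $9,942.49 (≈ $23.2845 each)
Nov 6, sell 188: 188/427 × $9,942.49 → $4,377.48
After Nov 7: 495 on hand, pool $11,030.61 (≈ $22.2841 each)
Nov 8, sell 414: 414/495 × $11,030.61 → $9,225.60
After Nov 9: 451 on hand, pool $10,592.51 (≈ $23.4867 each)
After Nov 10: 774 on hand, pool $17,553.16 (≈ $22.6785 each)
Nov 11, sell 366: 366/774 × $17,553.16 → $8,300.33
Total COGS = $2,710.16 + $4,377.48 + $9,225.60 + $8,300.33 = $24,613.57
Ending inventory (cost pool remaining) = $9,252.83
Check: goods available $33,866.40 = COGS $24,613.57 + ending $9,252.83

COGS = $24,613.57; ending inventory = $9,252.83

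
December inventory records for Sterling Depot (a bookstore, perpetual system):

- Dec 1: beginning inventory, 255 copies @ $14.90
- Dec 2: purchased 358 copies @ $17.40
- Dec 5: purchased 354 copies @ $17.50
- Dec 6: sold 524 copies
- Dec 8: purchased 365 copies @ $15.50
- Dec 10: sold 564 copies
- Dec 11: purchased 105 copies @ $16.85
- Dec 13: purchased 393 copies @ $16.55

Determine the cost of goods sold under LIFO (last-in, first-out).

COGS = $18,245.60

Dec 6, 524 sold [LIFO — newest first]: 354 @ $17.50 + 170 @ $17.40 = $9,153.00
Dec 10, 564 sold [LIFO — newest first]: 365 @ $15.50 + 188 @ $17.40 + 11 @ $14.90 = $9,092.60
Total COGS = $9,153.00 + $9,092.60 = $18,245.60
Ending inventory: 244 @ $14.90 + 105 @ $16.85 + 393 @ $16.55 = $11,909.00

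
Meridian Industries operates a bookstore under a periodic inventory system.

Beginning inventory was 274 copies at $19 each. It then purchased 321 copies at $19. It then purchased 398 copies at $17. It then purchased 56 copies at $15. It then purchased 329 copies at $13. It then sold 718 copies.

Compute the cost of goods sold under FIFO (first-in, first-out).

COGS = $13,396

Sale 1 (718) [FIFO — oldest first]: 274 @ $19 + 321 @ $19 + 123 @ $17 = $13,396
Ending inventory: 275 @ $17 + 56 @ $15 + 329 @ $13 = $9,792
Check: goods available $23,188 = COGS $13,396 + ending $9,792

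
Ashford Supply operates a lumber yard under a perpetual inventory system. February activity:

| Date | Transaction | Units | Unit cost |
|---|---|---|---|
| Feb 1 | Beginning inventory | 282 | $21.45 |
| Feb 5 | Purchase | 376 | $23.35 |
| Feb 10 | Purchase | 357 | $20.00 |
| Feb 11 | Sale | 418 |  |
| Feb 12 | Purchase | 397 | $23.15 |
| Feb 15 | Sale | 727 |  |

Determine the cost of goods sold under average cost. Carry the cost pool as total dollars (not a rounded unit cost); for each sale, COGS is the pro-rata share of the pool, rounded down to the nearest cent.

After Feb 1: 282 on hand, pool $6,048.90 (≈ $21.4500 each)
After Feb 5: 658 on hand, pool $14,828.50 (≈ $22.5357 each)
After Feb 10: 1015 on hand, pool $21,968.50 (≈ $21.6438 each)
Feb 11, sell 418: 418/1015 × $21,968.50 → $9,047.12
After Feb 12: 994 on hand, pool $22,111.93 (≈ $22.2454 each)
Feb 15, sell 727: 727/994 × $22,111.93 → $16,172.40
Total COGS = $9,047.12 + $16,172.40 = $25,219.52
Ending inventory (cost pool remaining) = $5,939.53

COGS = $25,219.52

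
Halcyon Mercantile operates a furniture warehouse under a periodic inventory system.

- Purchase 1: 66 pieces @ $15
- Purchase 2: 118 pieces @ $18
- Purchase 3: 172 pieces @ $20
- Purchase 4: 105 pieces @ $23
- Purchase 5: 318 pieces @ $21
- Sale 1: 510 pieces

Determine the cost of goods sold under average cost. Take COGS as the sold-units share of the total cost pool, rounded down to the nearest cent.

COGS = $10,243.86

Sale 1, sell 510: 510/779 × $15,647.00 → $10,243.86
Ending inventory (cost pool remaining) = $5,403.14
Check: goods available $15,647.00 = COGS $10,243.86 + ending $5,403.14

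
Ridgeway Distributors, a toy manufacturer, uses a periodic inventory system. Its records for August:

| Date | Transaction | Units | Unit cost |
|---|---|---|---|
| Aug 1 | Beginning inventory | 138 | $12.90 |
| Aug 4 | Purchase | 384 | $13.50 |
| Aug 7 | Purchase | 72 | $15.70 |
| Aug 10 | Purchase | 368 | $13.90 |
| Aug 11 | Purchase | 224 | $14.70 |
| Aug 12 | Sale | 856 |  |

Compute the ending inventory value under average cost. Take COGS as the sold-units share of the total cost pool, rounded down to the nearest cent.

Aug 12, sell 856: 856/1186 × $16,502.60 → $11,910.81
Ending inventory (cost pool remaining) = $4,591.79

Ending inventory = $4,591.79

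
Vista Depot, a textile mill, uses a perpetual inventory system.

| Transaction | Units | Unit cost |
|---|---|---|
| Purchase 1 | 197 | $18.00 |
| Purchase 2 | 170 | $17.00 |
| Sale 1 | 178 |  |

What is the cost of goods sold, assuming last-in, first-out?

COGS = $3,034.00

Sale 1 (178) [LIFO — newest first]: 170 @ $17.00 + 8 @ $18.00 = $3,034.00
Ending inventory: 189 @ $18.00 = $3,402.00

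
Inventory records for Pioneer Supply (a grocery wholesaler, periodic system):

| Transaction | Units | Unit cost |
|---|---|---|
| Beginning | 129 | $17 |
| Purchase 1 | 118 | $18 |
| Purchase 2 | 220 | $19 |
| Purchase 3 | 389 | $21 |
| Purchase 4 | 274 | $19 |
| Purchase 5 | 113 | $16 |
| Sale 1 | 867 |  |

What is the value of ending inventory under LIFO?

Sale 1 (867) [LIFO — newest first]: 113 @ $16 + 274 @ $19 + 389 @ $21 + 91 @ $19 = $16,912
Ending inventory: 129 @ $17 + 118 @ $18 + 129 @ $19 = $6,768
Check: goods available $23,680 = COGS $16,912 + ending $6,768

Ending inventory = $6,768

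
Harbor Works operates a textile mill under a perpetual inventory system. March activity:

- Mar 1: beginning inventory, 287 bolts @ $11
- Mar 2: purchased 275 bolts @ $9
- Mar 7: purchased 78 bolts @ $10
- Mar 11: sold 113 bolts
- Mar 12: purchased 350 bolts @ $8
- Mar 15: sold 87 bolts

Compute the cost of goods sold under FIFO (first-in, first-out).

Mar 11, 113 sold [FIFO — oldest first]: 113 @ $11 = $1,243
Mar 15, 87 sold [FIFO — oldest first]: 87 @ $11 = $957
Total COGS = $1,243 + $957 = $2,200
Ending inventory: 87 @ $11 + 275 @ $9 + 78 @ $10 + 350 @ $8 = $7,012

COGS = $2,200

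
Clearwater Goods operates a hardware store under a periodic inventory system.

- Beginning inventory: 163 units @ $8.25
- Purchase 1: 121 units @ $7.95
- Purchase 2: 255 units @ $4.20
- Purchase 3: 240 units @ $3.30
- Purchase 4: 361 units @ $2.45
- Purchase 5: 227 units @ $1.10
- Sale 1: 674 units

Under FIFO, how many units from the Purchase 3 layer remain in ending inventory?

105

Sale 1 (674) [FIFO — oldest first]: 163 @ $8.25 + 121 @ $7.95 + 255 @ $4.20 + 135 @ $3.30 = $3,823.20
Ending inventory: 105 @ $3.30 + 361 @ $2.45 + 227 @ $1.10 = $1,480.65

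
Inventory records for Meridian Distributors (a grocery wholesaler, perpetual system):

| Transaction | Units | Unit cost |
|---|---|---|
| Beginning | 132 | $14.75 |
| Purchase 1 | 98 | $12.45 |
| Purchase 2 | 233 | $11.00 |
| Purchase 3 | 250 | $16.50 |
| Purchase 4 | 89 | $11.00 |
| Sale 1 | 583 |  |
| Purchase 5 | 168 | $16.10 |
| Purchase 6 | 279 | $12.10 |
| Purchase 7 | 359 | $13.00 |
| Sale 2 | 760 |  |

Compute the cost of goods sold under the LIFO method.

Sale 1 (583) [LIFO — newest first]: 89 @ $11.00 + 250 @ $16.50 + 233 @ $11.00 + 11 @ $12.45 = $7,803.95
Sale 2 (760) [LIFO — newest first]: 359 @ $13.00 + 279 @ $12.10 + 122 @ $16.10 = $10,007.10
Total COGS = $7,803.95 + $10,007.10 = $17,811.05
Ending inventory: 132 @ $14.75 + 87 @ $12.45 + 46 @ $16.10 = $3,770.75

COGS = $17,811.05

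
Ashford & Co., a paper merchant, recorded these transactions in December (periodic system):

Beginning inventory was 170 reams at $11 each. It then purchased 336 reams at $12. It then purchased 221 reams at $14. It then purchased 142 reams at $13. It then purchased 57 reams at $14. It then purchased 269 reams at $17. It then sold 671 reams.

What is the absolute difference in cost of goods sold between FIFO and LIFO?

FIFO COGS: 170 @ $11 + 336 @ $12 + 165 @ $14 = $8,212
LIFO COGS: 269 @ $17 + 57 @ $14 + 142 @ $13 + 203 @ $14 = $10,059
Difference = |$8,212 − $10,059| = $1,847

$1,847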